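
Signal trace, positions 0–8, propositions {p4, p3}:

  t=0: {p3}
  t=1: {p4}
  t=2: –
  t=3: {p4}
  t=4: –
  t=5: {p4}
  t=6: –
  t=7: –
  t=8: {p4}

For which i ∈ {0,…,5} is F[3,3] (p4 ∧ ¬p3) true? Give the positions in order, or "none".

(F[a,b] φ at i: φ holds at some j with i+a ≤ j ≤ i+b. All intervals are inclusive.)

Evaluate at each i in [0,5]:
  i=0: ✓ (witness j=3)
  i=1: ✗ (none in [4,4])
  i=2: ✓ (witness j=5)
  i=3: ✗ (none in [6,6])
  i=4: ✗ (none in [7,7])
  i=5: ✓ (witness j=8)

0, 2, 5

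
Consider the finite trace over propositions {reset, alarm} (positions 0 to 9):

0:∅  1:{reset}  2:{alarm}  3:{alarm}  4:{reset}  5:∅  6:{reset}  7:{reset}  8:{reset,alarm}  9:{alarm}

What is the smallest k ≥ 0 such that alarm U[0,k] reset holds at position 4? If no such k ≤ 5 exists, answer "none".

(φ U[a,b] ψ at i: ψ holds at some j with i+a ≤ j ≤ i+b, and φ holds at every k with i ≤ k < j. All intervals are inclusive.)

0

Need earliest j ≥ 4 with reset, and alarm at every k in [4,j-1].
  j=4: rhs holds (empty prefix). k = 0.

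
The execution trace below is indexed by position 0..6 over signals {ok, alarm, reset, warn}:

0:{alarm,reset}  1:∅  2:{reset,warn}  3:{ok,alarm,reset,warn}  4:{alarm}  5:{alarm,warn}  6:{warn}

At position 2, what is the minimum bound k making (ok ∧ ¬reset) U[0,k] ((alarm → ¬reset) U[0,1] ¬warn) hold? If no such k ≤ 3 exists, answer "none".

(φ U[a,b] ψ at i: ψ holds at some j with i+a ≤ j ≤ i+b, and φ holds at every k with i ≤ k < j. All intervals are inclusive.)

none

Need earliest j ≥ 2 with ((alarm → ¬reset) U[0,1] ¬warn), and (ok ∧ ¬reset) at every k in [2,j-1].
  j=2: rhs fails.
  j=3: rhs fails.
  j=4: rhs holds but lhs fails at k=2.
  j=5: rhs fails.
No witness within the range → none.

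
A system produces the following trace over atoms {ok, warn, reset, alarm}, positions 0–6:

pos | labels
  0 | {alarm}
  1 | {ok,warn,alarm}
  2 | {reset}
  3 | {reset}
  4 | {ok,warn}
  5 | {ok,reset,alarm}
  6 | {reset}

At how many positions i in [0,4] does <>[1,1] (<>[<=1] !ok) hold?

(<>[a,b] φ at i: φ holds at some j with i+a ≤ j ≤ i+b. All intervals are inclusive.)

Evaluate at each i in [0,4]:
  i=0: ✓ (witness j=1)
  i=1: ✓ (witness j=2)
  i=2: ✓ (witness j=3)
  i=3: ✗ (none in [4,4])
  i=4: ✓ (witness j=5)
Positions where it holds: {0, 1, 2, 4} → 4.

4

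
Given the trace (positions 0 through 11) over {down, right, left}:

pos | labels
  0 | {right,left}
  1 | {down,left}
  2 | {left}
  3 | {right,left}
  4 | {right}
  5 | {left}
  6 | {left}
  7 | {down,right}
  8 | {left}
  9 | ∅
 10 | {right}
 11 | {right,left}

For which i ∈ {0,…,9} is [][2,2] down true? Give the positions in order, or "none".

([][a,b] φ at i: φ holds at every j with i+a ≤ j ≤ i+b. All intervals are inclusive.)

5

Evaluate at each i in [0,9]:
  i=0: ✗ (fails at j=2)
  i=1: ✗ (fails at j=3)
  i=2: ✗ (fails at j=4)
  i=3: ✗ (fails at j=5)
  i=4: ✗ (fails at j=6)
  i=5: ✓ (all of [7,7])
  i=6: ✗ (fails at j=8)
  i=7: ✗ (fails at j=9)
  i=8: ✗ (fails at j=10)
  i=9: ✗ (fails at j=11)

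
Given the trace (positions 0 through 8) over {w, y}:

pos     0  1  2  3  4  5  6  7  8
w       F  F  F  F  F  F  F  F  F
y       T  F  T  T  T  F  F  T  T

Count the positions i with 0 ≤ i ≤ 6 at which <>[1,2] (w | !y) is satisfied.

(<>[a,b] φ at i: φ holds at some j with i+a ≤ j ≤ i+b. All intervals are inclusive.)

Evaluate at each i in [0,6]:
  i=0: ✓ (witness j=1)
  i=1: ✗ (none in [2,3])
  i=2: ✗ (none in [3,4])
  i=3: ✓ (witness j=5)
  i=4: ✓ (witness j=5)
  i=5: ✓ (witness j=6)
  i=6: ✗ (none in [7,8])
Positions where it holds: {0, 3, 4, 5} → 4.

4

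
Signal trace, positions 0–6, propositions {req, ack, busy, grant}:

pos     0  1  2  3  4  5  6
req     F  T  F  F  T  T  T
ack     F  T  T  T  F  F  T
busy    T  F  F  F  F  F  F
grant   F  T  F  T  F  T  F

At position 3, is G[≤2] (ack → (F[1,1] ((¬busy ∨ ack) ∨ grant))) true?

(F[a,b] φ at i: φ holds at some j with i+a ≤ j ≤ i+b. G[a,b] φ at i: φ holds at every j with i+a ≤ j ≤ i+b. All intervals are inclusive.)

True

Check (ack → (F[1,1] ((¬busy ∨ ack) ∨ grant))) at every j in [3,5]:
  j=3: antecedent true; consequent holds (witness at 4) → ✓
  j=4: antecedent false → ✓
  j=5: antecedent false → ✓
All positions satisfy it → formula holds.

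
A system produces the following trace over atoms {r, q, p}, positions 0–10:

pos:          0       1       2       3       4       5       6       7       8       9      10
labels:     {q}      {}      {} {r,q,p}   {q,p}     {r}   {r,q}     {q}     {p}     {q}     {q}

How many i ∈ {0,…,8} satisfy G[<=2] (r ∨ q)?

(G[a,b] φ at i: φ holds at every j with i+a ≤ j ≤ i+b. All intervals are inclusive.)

Evaluate at each i in [0,8]:
  i=0: ✗ (fails at j=1)
  i=1: ✗ (fails at j=1)
  i=2: ✗ (fails at j=2)
  i=3: ✓ (all of [3,5])
  i=4: ✓ (all of [4,6])
  i=5: ✓ (all of [5,7])
  i=6: ✗ (fails at j=8)
  i=7: ✗ (fails at j=8)
  i=8: ✗ (fails at j=8)
Positions where it holds: {3, 4, 5} → 3.

3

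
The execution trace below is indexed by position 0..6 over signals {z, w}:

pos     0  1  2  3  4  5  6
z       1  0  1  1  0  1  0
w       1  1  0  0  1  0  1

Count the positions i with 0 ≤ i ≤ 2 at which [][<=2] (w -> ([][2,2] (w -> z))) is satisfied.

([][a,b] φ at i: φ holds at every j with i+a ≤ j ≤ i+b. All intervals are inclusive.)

Evaluate at each i in [0,2]:
  i=0: ✓ (all of [0,2])
  i=1: ✓ (all of [1,3])
  i=2: ✗ (fails at j=4)
Positions where it holds: {0, 1} → 2.

2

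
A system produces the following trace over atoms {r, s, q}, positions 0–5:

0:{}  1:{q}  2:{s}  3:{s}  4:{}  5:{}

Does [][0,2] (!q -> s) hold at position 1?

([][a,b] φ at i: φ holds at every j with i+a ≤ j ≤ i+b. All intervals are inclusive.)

Check (!q -> s) at every j in [1,3]:
  j=1: antecedent false → ✓
  j=2: antecedent true; consequent true → ✓
  j=3: antecedent true; consequent true → ✓
All positions satisfy it → formula holds.

Yes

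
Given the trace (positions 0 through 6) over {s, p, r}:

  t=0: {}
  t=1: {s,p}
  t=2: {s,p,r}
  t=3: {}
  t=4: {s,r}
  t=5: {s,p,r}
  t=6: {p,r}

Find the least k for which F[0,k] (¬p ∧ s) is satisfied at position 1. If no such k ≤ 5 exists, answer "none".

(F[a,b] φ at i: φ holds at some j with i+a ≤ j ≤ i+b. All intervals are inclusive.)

3

Scan j = 1,2,… for (¬p ∧ s):
  j=1: fails
  j=2: fails
  j=3: fails
  j=4: holds
First hit at j=4, so smallest k = 4-1 = 3.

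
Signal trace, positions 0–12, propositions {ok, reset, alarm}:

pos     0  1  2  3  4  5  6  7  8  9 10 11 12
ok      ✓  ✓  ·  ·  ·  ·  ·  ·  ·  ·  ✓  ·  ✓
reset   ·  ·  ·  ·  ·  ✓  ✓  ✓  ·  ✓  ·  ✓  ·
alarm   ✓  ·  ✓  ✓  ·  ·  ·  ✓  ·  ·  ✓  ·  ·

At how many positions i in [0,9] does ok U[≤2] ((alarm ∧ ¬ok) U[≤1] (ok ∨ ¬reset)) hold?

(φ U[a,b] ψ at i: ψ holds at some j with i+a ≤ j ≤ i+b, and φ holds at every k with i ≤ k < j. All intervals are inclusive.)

Evaluate at each i in [0,9]:
  i=0: ✓ (rhs at j=0)
  i=1: ✓ (rhs at j=1)
  i=2: ✓ (rhs at j=2)
  i=3: ✓ (rhs at j=3)
  i=4: ✓ (rhs at j=4)
  i=5: ✗ (lhs fails at k=5 before rhs at j=7)
  i=6: ✗ (lhs fails at k=6 before rhs at j=7)
  i=7: ✓ (rhs at j=7)
  i=8: ✓ (rhs at j=8)
  i=9: ✗ (lhs fails at k=9 before rhs at j=10)
Positions where it holds: {0, 1, 2, 3, 4, 7, 8} → 7.

7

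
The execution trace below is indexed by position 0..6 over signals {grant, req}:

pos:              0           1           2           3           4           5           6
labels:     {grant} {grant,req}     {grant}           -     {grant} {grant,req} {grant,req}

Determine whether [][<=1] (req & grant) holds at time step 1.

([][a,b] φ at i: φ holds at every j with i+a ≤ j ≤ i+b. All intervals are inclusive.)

Check (req & grant) at every j in [1,2]:
  j=1: true
  j=2: false
Fails at j=2 → formula fails.

No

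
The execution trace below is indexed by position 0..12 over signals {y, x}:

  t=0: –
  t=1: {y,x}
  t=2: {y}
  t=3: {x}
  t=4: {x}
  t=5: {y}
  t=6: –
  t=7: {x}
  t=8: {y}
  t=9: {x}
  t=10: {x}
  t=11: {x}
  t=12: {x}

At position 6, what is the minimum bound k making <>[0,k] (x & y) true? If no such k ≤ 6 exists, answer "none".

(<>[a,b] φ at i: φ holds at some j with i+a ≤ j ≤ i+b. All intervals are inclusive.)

Scan j = 6,7,… for (x & y):
  j=6: fails
  j=7: fails
  j=8: fails
  j=9: fails
  j=10: fails
  j=11: fails
  j=12: fails
No j in [6,12] satisfies it → none.

none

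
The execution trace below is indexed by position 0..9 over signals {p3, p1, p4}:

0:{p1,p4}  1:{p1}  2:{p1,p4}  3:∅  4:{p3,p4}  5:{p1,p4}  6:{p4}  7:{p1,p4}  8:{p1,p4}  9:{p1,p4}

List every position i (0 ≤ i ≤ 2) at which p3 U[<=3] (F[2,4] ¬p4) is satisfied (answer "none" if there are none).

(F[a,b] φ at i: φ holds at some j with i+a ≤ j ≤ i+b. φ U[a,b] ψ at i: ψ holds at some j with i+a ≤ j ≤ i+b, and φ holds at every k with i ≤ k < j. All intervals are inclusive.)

Evaluate at each i in [0,2]:
  i=0: ✓ (rhs at j=0)
  i=1: ✓ (rhs at j=1)
  i=2: ✗ (no rhs in [2,5])

0, 1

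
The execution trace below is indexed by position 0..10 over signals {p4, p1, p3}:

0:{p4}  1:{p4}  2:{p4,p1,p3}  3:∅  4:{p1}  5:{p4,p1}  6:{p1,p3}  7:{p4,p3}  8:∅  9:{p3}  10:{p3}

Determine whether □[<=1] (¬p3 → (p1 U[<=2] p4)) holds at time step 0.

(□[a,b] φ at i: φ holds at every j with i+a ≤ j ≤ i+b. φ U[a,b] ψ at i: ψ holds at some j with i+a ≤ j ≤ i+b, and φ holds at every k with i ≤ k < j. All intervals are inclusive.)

Check (¬p3 → (p1 U[<=2] p4)) at every j in [0,1]:
  j=0: antecedent true; consequent holds → ✓
  j=1: antecedent true; consequent holds → ✓
All positions satisfy it → formula holds.

True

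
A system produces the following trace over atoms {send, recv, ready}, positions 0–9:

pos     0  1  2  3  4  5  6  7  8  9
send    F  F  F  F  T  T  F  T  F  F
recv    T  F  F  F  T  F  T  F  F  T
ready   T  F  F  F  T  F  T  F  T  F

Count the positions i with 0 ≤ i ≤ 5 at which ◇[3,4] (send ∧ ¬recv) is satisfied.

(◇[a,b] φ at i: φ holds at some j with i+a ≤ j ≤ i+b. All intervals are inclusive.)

Evaluate at each i in [0,5]:
  i=0: ✗ (none in [3,4])
  i=1: ✓ (witness j=5)
  i=2: ✓ (witness j=5)
  i=3: ✓ (witness j=7)
  i=4: ✓ (witness j=7)
  i=5: ✗ (none in [8,9])
Positions where it holds: {1, 2, 3, 4} → 4.

4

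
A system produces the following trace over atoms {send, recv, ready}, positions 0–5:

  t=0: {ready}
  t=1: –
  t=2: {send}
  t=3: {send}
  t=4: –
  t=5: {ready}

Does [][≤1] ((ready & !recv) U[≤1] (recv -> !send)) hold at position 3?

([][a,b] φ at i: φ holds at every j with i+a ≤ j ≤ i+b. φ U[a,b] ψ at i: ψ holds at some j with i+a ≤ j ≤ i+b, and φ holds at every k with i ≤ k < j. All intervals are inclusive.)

Check ((ready & !recv) U[≤1] (recv -> !send)) at every j in [3,4]:
  j=3: holds
  j=4: holds
All positions satisfy it → formula holds.

True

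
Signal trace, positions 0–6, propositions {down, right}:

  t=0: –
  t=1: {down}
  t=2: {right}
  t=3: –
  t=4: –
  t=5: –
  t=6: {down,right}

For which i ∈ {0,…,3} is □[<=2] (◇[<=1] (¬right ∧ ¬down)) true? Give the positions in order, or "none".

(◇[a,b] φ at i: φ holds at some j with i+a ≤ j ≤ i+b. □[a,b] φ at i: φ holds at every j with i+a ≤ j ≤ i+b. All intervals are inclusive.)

Evaluate at each i in [0,3]:
  i=0: ✗ (fails at j=1)
  i=1: ✗ (fails at j=1)
  i=2: ✓ (all of [2,4])
  i=3: ✓ (all of [3,5])

2, 3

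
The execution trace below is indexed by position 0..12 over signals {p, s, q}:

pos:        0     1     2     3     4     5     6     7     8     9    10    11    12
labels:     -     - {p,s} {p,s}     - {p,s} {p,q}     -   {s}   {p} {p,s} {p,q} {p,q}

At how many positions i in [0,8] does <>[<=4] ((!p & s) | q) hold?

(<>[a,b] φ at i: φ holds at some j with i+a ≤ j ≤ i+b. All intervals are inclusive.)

Evaluate at each i in [0,8]:
  i=0: ✗ (none in [0,4])
  i=1: ✗ (none in [1,5])
  i=2: ✓ (witness j=6)
  i=3: ✓ (witness j=6)
  i=4: ✓ (witness j=6)
  i=5: ✓ (witness j=6)
  i=6: ✓ (witness j=6)
  i=7: ✓ (witness j=8)
  i=8: ✓ (witness j=8)
Positions where it holds: {2, 3, 4, 5, 6, 7, 8} → 7.

7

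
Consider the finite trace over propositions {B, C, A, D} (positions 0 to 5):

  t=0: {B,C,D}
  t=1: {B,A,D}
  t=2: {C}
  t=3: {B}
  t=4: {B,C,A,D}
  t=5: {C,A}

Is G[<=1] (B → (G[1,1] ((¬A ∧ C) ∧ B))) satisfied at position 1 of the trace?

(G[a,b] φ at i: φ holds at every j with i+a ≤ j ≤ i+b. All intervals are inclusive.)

False

Check (B → (G[1,1] ((¬A ∧ C) ∧ B))) at every j in [1,2]:
  j=1: antecedent true; consequent fails at 2 → ✗
  j=2: antecedent false → ✓
Fails at j=1 → formula fails.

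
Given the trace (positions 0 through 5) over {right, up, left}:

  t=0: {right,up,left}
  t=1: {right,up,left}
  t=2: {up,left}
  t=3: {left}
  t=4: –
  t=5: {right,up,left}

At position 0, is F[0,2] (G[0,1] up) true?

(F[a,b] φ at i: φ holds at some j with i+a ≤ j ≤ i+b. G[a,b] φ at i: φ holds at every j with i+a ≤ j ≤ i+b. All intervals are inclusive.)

True

Check G[0,1] up at each j in [0,2]:
  j=0: holds on [0,1]
  j=1: holds on [1,2]
  j=2: fails at 3
Found at j=0 → formula holds.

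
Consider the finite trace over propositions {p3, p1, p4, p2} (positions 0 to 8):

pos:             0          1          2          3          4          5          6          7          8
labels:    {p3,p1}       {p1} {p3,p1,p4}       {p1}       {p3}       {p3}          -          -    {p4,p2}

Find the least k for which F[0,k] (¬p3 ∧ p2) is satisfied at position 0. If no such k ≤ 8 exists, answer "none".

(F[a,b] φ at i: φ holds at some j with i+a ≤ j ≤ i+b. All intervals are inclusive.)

8

Scan j = 0,1,… for (¬p3 ∧ p2):
  j=0: fails
  j=1: fails
  j=2: fails
  j=3: fails
  j=4: fails
  j=5: fails
  j=6: fails
  j=7: fails
  j=8: holds
First hit at j=8, so smallest k = 8-0 = 8.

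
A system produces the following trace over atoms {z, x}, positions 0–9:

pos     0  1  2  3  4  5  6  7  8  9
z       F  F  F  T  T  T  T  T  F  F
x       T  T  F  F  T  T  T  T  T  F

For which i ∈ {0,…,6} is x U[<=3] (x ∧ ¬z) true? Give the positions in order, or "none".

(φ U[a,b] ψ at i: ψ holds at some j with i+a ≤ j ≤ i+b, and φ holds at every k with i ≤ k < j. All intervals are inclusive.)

Evaluate at each i in [0,6]:
  i=0: ✓ (rhs at j=0)
  i=1: ✓ (rhs at j=1)
  i=2: ✗ (no rhs in [2,5])
  i=3: ✗ (no rhs in [3,6])
  i=4: ✗ (no rhs in [4,7])
  i=5: ✓ (rhs at j=8; lhs holds on [5,7])
  i=6: ✓ (rhs at j=8; lhs holds on [6,7])

0, 1, 5, 6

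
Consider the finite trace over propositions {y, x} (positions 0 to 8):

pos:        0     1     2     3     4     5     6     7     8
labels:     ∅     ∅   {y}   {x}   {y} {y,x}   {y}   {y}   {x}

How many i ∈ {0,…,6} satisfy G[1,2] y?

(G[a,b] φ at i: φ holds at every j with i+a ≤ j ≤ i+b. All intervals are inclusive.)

Evaluate at each i in [0,6]:
  i=0: ✗ (fails at j=1)
  i=1: ✗ (fails at j=3)
  i=2: ✗ (fails at j=3)
  i=3: ✓ (all of [4,5])
  i=4: ✓ (all of [5,6])
  i=5: ✓ (all of [6,7])
  i=6: ✗ (fails at j=8)
Positions where it holds: {3, 4, 5} → 3.

3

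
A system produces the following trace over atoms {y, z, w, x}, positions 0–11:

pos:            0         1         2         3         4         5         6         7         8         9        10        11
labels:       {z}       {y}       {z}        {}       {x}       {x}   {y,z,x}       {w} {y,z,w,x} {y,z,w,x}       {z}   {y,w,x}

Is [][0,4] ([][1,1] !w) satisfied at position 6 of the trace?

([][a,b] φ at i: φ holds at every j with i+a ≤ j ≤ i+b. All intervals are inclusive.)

Check [][1,1] !w at every j in [6,10]:
  j=6: fails at 7
  j=7: fails at 8
  j=8: fails at 9
  j=9: holds on [10,10]
  j=10: fails at 11
Fails at j=6 → formula fails.

No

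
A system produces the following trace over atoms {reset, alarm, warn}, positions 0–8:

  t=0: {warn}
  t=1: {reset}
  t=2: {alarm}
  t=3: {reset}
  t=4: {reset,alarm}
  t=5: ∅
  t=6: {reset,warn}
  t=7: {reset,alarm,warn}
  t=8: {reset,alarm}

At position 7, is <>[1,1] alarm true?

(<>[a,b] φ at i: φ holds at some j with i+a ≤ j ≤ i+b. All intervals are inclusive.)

Holds

Check alarm at each j in [8,8]:
  j=8: true
Found at j=8 → formula holds.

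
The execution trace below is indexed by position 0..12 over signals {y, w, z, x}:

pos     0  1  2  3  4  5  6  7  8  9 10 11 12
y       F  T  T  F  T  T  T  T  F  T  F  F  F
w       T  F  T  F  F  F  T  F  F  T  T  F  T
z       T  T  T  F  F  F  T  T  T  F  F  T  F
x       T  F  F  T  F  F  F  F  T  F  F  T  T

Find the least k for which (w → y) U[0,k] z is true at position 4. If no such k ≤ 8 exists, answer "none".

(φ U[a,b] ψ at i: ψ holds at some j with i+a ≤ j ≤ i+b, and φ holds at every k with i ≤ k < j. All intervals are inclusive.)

Need earliest j ≥ 4 with z, and (w → y) at every k in [4,j-1].
  j=4: rhs fails.
  j=5: rhs fails.
  j=6: rhs holds; lhs holds on [4,5]. k = 2.

2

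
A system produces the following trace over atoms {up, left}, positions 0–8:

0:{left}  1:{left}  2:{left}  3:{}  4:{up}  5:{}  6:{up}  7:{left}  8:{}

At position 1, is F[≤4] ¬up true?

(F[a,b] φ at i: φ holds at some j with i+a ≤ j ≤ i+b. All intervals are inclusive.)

Check ¬up at each j in [1,5]:
  j=1: true
  j=2: true
  j=3: true
  j=4: false
  j=5: true
Found at j=1 → formula holds.

Holds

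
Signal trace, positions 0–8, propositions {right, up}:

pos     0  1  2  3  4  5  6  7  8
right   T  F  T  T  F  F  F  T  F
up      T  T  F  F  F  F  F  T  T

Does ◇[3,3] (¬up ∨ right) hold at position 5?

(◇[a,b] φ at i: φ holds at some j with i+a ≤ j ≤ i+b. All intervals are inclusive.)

Does not hold

Check (¬up ∨ right) at each j in [8,8]:
  j=8: false
No position in the window satisfies it → formula fails.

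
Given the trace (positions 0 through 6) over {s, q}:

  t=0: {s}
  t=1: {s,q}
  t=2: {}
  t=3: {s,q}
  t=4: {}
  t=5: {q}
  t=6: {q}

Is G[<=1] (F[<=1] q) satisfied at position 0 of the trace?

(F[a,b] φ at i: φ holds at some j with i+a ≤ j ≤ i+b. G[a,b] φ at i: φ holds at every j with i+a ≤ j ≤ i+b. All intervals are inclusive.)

Check F[<=1] q at every j in [0,1]:
  j=0: holds (witness at 1)
  j=1: holds (witness at 1)
All positions satisfy it → formula holds.

Holds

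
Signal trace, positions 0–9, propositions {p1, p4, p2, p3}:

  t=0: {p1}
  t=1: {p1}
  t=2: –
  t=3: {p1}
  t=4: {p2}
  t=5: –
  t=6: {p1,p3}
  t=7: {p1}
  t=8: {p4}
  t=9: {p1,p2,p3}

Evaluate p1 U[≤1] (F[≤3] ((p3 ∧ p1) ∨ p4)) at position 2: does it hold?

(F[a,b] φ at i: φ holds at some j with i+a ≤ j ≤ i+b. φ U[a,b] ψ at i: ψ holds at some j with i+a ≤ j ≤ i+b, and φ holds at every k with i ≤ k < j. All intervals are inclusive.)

False

Need some j in [2,3] with F[≤3] ((p3 ∧ p1) ∨ p4), and p1 at every k in [2,j-1].
  j=2: F[≤3] ((p3 ∧ p1) ∨ p4) — fails (none in [2,5]).
  j=3: F[≤3] ((p3 ∧ p1) ∨ p4) holds, but p1 fails at k=2 → not this j.
No j in the window works → until fails.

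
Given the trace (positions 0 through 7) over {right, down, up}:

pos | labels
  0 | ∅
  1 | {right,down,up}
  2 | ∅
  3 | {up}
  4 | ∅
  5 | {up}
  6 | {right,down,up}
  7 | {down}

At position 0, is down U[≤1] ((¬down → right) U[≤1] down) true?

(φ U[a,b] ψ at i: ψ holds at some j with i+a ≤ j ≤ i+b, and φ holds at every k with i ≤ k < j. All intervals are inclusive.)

No

Need some j in [0,1] with ((¬down → right) U[≤1] down), and down at every k in [0,j-1].
  j=0: ((¬down → right) U[≤1] down) — fails.
  j=1: ((¬down → right) U[≤1] down) holds, but down fails at k=0 → not this j.
No j in the window works → until fails.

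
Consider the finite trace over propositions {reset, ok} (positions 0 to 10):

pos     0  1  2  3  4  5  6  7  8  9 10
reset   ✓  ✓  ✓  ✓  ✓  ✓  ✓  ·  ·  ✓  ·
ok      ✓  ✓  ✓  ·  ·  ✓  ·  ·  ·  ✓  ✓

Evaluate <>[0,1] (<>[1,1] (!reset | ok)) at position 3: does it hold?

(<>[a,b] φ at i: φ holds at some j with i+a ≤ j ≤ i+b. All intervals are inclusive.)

Check <>[1,1] (!reset | ok) at each j in [3,4]:
  j=3: fails (none in [4,4])
  j=4: holds (witness at 5)
Found at j=4 → formula holds.

Holds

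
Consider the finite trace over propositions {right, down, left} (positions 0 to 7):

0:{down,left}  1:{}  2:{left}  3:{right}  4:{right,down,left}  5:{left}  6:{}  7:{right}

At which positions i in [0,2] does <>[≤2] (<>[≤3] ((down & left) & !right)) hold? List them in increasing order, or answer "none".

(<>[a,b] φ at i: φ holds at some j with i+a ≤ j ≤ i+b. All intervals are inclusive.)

Evaluate at each i in [0,2]:
  i=0: ✓ (witness j=0)
  i=1: ✗ (none in [1,3])
  i=2: ✗ (none in [2,4])

0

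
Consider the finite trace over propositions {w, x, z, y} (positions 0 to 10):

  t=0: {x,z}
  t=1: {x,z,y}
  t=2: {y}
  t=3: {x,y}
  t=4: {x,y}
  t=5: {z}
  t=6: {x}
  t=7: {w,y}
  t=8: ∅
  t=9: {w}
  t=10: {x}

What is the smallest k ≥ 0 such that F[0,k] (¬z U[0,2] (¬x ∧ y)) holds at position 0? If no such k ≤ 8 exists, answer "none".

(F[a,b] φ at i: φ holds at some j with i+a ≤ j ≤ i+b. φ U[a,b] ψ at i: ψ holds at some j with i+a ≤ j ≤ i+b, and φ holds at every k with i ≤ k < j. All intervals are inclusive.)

Scan j = 0,1,… for (¬z U[0,2] (¬x ∧ y)):
  j=0: fails
  j=1: fails
  j=2: holds
First hit at j=2, so smallest k = 2-0 = 2.

2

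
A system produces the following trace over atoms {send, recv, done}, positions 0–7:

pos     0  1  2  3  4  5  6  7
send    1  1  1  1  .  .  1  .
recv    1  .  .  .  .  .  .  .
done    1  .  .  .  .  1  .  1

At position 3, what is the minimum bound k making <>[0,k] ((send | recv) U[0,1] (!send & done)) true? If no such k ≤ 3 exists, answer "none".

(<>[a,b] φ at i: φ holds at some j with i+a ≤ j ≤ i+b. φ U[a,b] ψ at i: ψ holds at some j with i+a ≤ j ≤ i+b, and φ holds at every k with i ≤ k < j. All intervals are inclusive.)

2

Scan j = 3,4,… for ((send | recv) U[0,1] (!send & done)):
  j=3: fails
  j=4: fails
  j=5: holds
First hit at j=5, so smallest k = 5-3 = 2.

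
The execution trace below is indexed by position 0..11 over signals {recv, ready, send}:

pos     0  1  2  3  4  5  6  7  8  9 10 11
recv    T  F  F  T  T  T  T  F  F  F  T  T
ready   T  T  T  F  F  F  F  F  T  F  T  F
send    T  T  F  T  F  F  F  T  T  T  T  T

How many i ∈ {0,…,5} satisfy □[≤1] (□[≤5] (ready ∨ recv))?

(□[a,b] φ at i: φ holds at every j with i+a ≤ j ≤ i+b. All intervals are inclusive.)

Evaluate at each i in [0,5]:
  i=0: ✓ (all of [0,1])
  i=1: ✗ (fails at j=2)
  i=2: ✗ (fails at j=2)
  i=3: ✗ (fails at j=3)
  i=4: ✗ (fails at j=4)
  i=5: ✗ (fails at j=5)
Positions where it holds: {0} → 1.

1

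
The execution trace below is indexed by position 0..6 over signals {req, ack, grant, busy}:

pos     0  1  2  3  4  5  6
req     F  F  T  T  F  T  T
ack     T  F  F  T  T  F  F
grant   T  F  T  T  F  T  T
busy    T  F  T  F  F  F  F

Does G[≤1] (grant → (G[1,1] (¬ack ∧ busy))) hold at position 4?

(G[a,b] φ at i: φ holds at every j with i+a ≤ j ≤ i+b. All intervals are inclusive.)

False

Check (grant → (G[1,1] (¬ack ∧ busy))) at every j in [4,5]:
  j=4: antecedent false → ✓
  j=5: antecedent true; consequent fails at 6 → ✗
Fails at j=5 → formula fails.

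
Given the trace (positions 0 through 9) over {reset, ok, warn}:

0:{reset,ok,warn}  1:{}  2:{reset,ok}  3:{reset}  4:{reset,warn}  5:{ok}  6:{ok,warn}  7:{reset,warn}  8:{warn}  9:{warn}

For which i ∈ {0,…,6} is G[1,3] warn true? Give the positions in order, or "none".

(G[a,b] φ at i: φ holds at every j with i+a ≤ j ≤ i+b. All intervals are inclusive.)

Evaluate at each i in [0,6]:
  i=0: ✗ (fails at j=1)
  i=1: ✗ (fails at j=2)
  i=2: ✗ (fails at j=3)
  i=3: ✗ (fails at j=5)
  i=4: ✗ (fails at j=5)
  i=5: ✓ (all of [6,8])
  i=6: ✓ (all of [7,9])

5, 6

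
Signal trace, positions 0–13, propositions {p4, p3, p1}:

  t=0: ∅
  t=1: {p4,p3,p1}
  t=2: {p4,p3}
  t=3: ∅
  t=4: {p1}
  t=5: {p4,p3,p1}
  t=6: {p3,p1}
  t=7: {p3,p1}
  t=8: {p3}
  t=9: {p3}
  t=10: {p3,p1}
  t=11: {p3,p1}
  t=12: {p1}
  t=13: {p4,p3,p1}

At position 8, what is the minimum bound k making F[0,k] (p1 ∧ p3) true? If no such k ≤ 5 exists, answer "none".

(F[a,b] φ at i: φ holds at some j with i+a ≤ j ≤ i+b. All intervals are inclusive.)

2

Scan j = 8,9,… for (p1 ∧ p3):
  j=8: fails
  j=9: fails
  j=10: holds
First hit at j=10, so smallest k = 10-8 = 2.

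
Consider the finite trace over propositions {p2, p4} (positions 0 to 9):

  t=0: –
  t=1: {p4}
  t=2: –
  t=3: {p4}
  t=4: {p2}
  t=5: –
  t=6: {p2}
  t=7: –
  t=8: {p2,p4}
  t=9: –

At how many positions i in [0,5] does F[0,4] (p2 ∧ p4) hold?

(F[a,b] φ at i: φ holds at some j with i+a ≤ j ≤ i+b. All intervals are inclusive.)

2

Evaluate at each i in [0,5]:
  i=0: ✗ (none in [0,4])
  i=1: ✗ (none in [1,5])
  i=2: ✗ (none in [2,6])
  i=3: ✗ (none in [3,7])
  i=4: ✓ (witness j=8)
  i=5: ✓ (witness j=8)
Positions where it holds: {4, 5} → 2.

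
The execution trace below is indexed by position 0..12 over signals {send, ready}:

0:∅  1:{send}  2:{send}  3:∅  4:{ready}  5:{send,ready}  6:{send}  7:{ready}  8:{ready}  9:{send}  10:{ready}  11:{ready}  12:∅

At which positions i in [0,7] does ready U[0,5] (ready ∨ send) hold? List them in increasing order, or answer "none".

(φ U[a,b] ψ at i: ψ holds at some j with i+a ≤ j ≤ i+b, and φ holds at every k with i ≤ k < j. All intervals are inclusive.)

1, 2, 4, 5, 6, 7

Evaluate at each i in [0,7]:
  i=0: ✗ (lhs fails at k=0 before rhs at j=1)
  i=1: ✓ (rhs at j=1)
  i=2: ✓ (rhs at j=2)
  i=3: ✗ (lhs fails at k=3 before rhs at j=4)
  i=4: ✓ (rhs at j=4)
  i=5: ✓ (rhs at j=5)
  i=6: ✓ (rhs at j=6)
  i=7: ✓ (rhs at j=7)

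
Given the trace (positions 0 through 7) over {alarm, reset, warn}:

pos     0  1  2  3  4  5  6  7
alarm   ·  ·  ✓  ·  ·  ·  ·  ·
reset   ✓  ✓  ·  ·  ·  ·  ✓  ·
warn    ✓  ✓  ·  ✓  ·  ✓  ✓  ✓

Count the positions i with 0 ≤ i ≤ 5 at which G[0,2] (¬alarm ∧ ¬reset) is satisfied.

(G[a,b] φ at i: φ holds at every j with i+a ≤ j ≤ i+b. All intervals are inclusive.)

Evaluate at each i in [0,5]:
  i=0: ✗ (fails at j=0)
  i=1: ✗ (fails at j=1)
  i=2: ✗ (fails at j=2)
  i=3: ✓ (all of [3,5])
  i=4: ✗ (fails at j=6)
  i=5: ✗ (fails at j=6)
Positions where it holds: {3} → 1.

1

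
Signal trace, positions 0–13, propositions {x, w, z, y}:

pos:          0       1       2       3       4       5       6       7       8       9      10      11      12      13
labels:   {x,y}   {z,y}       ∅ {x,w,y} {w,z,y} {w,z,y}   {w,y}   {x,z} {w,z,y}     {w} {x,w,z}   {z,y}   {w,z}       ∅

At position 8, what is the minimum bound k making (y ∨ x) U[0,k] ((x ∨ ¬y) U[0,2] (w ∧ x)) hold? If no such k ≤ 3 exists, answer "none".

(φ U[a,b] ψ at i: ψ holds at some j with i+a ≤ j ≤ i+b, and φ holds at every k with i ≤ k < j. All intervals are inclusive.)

1

Need earliest j ≥ 8 with ((x ∨ ¬y) U[0,2] (w ∧ x)), and (y ∨ x) at every k in [8,j-1].
  j=8: rhs fails.
  j=9: rhs holds; lhs holds on [8,8]. k = 1.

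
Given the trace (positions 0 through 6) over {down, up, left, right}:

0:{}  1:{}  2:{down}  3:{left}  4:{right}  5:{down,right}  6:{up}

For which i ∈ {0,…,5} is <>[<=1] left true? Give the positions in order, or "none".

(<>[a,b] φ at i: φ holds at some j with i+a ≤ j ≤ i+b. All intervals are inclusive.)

2, 3

Evaluate at each i in [0,5]:
  i=0: ✗ (none in [0,1])
  i=1: ✗ (none in [1,2])
  i=2: ✓ (witness j=3)
  i=3: ✓ (witness j=3)
  i=4: ✗ (none in [4,5])
  i=5: ✗ (none in [5,6])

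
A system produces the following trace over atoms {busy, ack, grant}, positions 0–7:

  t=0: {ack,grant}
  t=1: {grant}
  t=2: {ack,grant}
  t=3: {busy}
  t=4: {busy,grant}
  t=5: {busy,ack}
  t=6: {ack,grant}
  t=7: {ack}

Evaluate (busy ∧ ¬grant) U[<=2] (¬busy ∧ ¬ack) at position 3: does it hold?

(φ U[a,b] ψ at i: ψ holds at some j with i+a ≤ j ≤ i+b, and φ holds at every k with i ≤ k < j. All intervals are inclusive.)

Need some j in [3,5] with (¬busy ∧ ¬ack), and (busy ∧ ¬grant) at every k in [3,j-1].
  j=3: (¬busy ∧ ¬ack) false.
  j=4: (¬busy ∧ ¬ack) false.
  j=5: (¬busy ∧ ¬ack) false.
No j in the window works → until fails.

Does not hold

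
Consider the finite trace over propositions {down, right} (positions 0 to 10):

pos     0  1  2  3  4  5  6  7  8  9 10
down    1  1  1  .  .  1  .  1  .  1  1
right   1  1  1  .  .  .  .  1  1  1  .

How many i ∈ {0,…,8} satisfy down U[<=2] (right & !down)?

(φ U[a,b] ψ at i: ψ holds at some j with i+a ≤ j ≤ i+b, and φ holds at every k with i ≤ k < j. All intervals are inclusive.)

2

Evaluate at each i in [0,8]:
  i=0: ✗ (no rhs in [0,2])
  i=1: ✗ (no rhs in [1,3])
  i=2: ✗ (no rhs in [2,4])
  i=3: ✗ (no rhs in [3,5])
  i=4: ✗ (no rhs in [4,6])
  i=5: ✗ (no rhs in [5,7])
  i=6: ✗ (lhs fails at k=6 before rhs at j=8)
  i=7: ✓ (rhs at j=8; lhs holds on [7,7])
  i=8: ✓ (rhs at j=8)
Positions where it holds: {7, 8} → 2.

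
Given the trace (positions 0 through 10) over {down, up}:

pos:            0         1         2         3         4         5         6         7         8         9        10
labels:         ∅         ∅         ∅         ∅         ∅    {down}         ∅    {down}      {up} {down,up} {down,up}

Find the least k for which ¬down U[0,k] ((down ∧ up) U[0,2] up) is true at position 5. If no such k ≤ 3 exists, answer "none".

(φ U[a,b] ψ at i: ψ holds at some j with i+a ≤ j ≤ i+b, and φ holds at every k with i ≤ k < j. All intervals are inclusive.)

Need earliest j ≥ 5 with ((down ∧ up) U[0,2] up), and ¬down at every k in [5,j-1].
  j=5: rhs fails.
  j=6: rhs fails.
  j=7: rhs fails.
  j=8: rhs holds but lhs fails at k=5.
No witness within the range → none.

none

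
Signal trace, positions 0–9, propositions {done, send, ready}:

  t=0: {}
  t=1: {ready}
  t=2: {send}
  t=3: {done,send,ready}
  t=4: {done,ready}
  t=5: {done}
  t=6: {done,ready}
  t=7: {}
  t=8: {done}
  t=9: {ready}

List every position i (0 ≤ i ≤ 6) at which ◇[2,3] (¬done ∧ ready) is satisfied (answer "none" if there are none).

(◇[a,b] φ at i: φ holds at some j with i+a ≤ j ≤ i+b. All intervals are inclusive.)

6

Evaluate at each i in [0,6]:
  i=0: ✗ (none in [2,3])
  i=1: ✗ (none in [3,4])
  i=2: ✗ (none in [4,5])
  i=3: ✗ (none in [5,6])
  i=4: ✗ (none in [6,7])
  i=5: ✗ (none in [7,8])
  i=6: ✓ (witness j=9)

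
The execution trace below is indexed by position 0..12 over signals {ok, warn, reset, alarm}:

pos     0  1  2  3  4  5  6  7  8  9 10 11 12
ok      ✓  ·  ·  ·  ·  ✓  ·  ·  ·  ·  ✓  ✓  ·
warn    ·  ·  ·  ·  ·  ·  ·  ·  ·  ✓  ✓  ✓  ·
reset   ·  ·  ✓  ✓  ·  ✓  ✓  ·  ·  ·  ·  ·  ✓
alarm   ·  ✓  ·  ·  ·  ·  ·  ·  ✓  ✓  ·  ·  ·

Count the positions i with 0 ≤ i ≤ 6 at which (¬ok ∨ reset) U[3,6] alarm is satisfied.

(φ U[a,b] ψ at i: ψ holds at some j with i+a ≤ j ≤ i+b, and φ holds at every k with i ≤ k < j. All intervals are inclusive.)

5

Evaluate at each i in [0,6]:
  i=0: ✗ (no rhs in [3,6])
  i=1: ✗ (no rhs in [4,7])
  i=2: ✓ (rhs at j=8; lhs holds on [2,7])
  i=3: ✓ (rhs at j=8; lhs holds on [3,7])
  i=4: ✓ (rhs at j=8; lhs holds on [4,7])
  i=5: ✓ (rhs at j=8; lhs holds on [5,7])
  i=6: ✓ (rhs at j=9; lhs holds on [6,8])
Positions where it holds: {2, 3, 4, 5, 6} → 5.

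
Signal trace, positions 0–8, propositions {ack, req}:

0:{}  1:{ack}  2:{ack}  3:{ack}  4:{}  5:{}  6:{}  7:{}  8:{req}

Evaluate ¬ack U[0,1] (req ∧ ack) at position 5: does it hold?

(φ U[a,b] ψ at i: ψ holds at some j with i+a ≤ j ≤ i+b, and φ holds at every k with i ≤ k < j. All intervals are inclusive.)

No

Need some j in [5,6] with (req ∧ ack), and ¬ack at every k in [5,j-1].
  j=5: (req ∧ ack) false.
  j=6: (req ∧ ack) false.
No j in the window works → until fails.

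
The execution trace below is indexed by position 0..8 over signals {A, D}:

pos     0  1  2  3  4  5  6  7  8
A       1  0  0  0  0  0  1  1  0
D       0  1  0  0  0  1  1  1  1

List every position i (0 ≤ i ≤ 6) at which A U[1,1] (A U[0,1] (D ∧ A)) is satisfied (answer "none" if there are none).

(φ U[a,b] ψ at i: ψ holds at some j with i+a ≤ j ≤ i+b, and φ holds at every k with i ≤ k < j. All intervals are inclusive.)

Evaluate at each i in [0,6]:
  i=0: ✗ (no rhs in [1,1])
  i=1: ✗ (no rhs in [2,2])
  i=2: ✗ (no rhs in [3,3])
  i=3: ✗ (no rhs in [4,4])
  i=4: ✗ (no rhs in [5,5])
  i=5: ✗ (lhs fails at k=5 before rhs at j=6)
  i=6: ✓ (rhs at j=7; lhs holds on [6,6])

6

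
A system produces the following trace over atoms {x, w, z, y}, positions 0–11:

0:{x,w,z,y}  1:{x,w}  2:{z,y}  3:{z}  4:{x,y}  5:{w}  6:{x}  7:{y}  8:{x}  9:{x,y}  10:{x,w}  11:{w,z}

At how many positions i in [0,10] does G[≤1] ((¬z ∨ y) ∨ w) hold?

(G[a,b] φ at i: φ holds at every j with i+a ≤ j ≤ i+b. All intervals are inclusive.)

Evaluate at each i in [0,10]:
  i=0: ✓ (all of [0,1])
  i=1: ✓ (all of [1,2])
  i=2: ✗ (fails at j=3)
  i=3: ✗ (fails at j=3)
  i=4: ✓ (all of [4,5])
  i=5: ✓ (all of [5,6])
  i=6: ✓ (all of [6,7])
  i=7: ✓ (all of [7,8])
  i=8: ✓ (all of [8,9])
  i=9: ✓ (all of [9,10])
  i=10: ✓ (all of [10,11])
Positions where it holds: {0, 1, 4, 5, 6, 7, 8, 9, 10} → 9.

9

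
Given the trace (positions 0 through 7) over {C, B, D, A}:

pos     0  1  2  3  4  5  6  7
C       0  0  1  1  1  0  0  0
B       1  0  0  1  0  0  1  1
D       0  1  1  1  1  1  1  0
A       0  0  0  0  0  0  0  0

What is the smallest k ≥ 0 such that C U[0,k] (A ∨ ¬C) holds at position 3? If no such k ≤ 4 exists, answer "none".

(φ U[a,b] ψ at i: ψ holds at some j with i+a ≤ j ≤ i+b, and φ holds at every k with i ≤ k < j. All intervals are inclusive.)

Need earliest j ≥ 3 with (A ∨ ¬C), and C at every k in [3,j-1].
  j=3: rhs fails.
  j=4: rhs fails.
  j=5: rhs holds; lhs holds on [3,4]. k = 2.

2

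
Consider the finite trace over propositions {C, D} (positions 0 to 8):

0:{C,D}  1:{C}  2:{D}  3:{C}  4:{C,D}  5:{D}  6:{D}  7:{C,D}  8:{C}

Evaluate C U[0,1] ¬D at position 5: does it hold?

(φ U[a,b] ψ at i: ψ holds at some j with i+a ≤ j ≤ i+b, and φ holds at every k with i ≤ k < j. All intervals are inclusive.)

Need some j in [5,6] with ¬D, and C at every k in [5,j-1].
  j=5: ¬D false.
  j=6: ¬D false.
No j in the window works → until fails.

No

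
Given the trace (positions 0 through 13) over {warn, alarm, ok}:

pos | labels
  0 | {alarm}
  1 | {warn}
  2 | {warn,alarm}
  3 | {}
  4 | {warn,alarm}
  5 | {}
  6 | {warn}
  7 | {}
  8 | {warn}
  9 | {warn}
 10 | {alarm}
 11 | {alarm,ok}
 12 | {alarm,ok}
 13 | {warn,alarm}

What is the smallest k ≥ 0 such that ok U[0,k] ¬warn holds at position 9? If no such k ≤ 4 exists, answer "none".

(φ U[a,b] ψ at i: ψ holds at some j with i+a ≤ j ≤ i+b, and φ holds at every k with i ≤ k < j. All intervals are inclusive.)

Need earliest j ≥ 9 with ¬warn, and ok at every k in [9,j-1].
  j=9: rhs fails.
  j=10: rhs holds but lhs fails at k=9.
  j=11: rhs holds but lhs fails at k=9.
  j=12: rhs holds but lhs fails at k=9.
  j=13: rhs fails.
No witness within the range → none.

none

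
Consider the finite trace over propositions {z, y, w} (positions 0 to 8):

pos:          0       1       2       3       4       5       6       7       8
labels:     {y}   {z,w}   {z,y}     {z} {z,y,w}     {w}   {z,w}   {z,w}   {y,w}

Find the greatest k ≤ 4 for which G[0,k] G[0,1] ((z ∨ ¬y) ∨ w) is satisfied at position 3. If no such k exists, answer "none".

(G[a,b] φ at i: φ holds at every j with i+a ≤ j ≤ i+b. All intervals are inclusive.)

4

G[0,1] ((z ∨ ¬y) ∨ w) must hold from j=3 onward; find where it first fails.
  j=3: holds
  j=4: holds
  j=5: holds
  j=6: holds
  j=7: holds
Holds through j=7; largest k = 4.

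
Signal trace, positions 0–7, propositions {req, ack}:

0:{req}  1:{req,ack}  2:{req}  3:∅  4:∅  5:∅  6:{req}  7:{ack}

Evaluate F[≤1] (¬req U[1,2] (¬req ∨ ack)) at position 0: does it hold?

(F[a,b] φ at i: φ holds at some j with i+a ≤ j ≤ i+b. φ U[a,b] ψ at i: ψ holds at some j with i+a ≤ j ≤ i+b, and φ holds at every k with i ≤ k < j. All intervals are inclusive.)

Does not hold

Check (¬req U[1,2] (¬req ∨ ack)) at each j in [0,1]:
  j=0: fails
  j=1: fails
No position in the window satisfies it → formula fails.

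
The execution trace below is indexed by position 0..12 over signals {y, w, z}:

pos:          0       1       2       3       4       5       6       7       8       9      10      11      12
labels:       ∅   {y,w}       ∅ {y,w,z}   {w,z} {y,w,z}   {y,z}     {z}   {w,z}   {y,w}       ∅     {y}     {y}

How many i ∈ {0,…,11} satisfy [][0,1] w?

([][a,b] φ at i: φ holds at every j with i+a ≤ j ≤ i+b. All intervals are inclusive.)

3

Evaluate at each i in [0,11]:
  i=0: ✗ (fails at j=0)
  i=1: ✗ (fails at j=2)
  i=2: ✗ (fails at j=2)
  i=3: ✓ (all of [3,4])
  i=4: ✓ (all of [4,5])
  i=5: ✗ (fails at j=6)
  i=6: ✗ (fails at j=6)
  i=7: ✗ (fails at j=7)
  i=8: ✓ (all of [8,9])
  i=9: ✗ (fails at j=10)
  i=10: ✗ (fails at j=10)
  i=11: ✗ (fails at j=11)
Positions where it holds: {3, 4, 8} → 3.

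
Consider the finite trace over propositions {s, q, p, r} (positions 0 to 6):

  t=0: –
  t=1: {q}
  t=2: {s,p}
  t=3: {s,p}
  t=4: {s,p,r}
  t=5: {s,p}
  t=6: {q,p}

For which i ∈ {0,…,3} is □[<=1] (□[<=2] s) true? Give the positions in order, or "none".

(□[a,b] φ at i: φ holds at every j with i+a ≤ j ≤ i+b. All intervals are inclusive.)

Evaluate at each i in [0,3]:
  i=0: ✗ (fails at j=0)
  i=1: ✗ (fails at j=1)
  i=2: ✓ (all of [2,3])
  i=3: ✗ (fails at j=4)

2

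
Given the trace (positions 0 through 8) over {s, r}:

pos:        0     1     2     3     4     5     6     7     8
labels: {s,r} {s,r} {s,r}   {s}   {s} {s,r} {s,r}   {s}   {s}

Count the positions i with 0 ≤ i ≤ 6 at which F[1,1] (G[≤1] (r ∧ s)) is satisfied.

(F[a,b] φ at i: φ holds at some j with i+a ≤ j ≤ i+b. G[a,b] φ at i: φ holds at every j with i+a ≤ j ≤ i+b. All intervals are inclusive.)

2

Evaluate at each i in [0,6]:
  i=0: ✓ (witness j=1)
  i=1: ✗ (none in [2,2])
  i=2: ✗ (none in [3,3])
  i=3: ✗ (none in [4,4])
  i=4: ✓ (witness j=5)
  i=5: ✗ (none in [6,6])
  i=6: ✗ (none in [7,7])
Positions where it holds: {0, 4} → 2.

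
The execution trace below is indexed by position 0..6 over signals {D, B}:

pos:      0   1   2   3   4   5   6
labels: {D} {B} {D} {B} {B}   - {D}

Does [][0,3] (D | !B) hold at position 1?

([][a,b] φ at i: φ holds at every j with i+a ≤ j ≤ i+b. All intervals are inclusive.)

Check (D | !B) at every j in [1,4]:
  j=1: false
  j=2: true
  j=3: false
  j=4: false
Fails at j=1 → formula fails.

Does not hold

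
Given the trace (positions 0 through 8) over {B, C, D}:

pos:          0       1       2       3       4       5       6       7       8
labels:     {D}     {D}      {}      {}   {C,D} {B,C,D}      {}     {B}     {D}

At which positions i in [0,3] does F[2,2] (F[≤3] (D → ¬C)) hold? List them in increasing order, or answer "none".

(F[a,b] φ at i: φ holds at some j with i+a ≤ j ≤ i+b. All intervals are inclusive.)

Evaluate at each i in [0,3]:
  i=0: ✓ (witness j=2)
  i=1: ✓ (witness j=3)
  i=2: ✓ (witness j=4)
  i=3: ✓ (witness j=5)

0, 1, 2, 3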